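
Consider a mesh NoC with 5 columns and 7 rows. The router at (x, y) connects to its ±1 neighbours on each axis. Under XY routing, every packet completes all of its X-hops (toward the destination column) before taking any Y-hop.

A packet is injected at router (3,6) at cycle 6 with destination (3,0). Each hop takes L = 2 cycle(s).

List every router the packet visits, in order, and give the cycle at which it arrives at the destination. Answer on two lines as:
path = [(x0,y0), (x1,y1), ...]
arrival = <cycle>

src (3,6)  cyc=6
S→(3,5)  cyc=8
S→(3,4)  cyc=10
S→(3,3)  cyc=12
S→(3,2)  cyc=14
S→(3,1)  cyc=16
S→(3,0)  cyc=18

path = [(3,6), (3,5), (3,4), (3,3), (3,2), (3,1), (3,0)]
arrival = 18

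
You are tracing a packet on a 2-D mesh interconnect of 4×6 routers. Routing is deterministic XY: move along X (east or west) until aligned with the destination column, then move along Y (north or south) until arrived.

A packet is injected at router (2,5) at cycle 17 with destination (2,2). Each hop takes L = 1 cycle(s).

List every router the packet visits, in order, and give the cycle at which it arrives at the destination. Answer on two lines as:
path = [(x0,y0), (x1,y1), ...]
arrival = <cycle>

  0. router=(2,5) cycle=17 (inject)
  1. router=(2,4) cycle=18 dir=S
  2. router=(2,3) cycle=19 dir=S
  3. router=(2,2) cycle=20 dir=S

path = [(2,5), (2,4), (2,3), (2,2)]
arrival = 20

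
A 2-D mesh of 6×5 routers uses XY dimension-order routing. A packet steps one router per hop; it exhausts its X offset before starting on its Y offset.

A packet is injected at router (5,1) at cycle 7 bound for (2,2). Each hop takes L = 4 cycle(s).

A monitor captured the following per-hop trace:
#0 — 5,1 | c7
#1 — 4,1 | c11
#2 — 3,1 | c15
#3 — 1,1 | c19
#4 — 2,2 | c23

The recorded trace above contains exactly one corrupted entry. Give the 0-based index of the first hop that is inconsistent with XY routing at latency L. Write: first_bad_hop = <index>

first_bad_hop = 3

check 1→ d=(-1,0) cyc+4: ok
check 2→ d=(-1,0) cyc+4: ok
check 3→ d=(-2,0) cyc+4: BAD: non-unit step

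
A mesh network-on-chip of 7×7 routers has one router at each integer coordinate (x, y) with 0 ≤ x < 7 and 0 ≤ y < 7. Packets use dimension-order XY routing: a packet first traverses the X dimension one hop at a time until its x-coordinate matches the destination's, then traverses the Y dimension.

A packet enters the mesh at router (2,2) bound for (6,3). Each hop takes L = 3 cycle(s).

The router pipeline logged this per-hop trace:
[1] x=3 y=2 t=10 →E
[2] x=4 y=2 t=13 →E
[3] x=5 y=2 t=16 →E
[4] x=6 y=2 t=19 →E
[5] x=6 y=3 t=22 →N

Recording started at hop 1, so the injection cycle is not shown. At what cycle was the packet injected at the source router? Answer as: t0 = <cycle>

t0 = 7

cyc[1] = 10 and cyc[k] = t0 + k·L for every k.
Subtract one hop: t0 = 10 − 3 = 7.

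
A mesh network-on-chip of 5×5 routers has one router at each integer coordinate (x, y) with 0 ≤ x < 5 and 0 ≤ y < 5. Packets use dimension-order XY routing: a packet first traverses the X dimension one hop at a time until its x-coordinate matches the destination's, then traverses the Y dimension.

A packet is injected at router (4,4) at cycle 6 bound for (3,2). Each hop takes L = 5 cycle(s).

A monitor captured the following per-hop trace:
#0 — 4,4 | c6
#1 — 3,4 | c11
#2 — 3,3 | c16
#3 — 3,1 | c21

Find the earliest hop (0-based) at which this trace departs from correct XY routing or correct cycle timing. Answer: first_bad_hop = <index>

hop 1: step (-1,+0), +5 cyc — ok
hop 2: step (+0,-1), +5 cyc — ok
hop 3: step (+0,-2), +5 cyc — BAD: non-unit step

first_bad_hop = 3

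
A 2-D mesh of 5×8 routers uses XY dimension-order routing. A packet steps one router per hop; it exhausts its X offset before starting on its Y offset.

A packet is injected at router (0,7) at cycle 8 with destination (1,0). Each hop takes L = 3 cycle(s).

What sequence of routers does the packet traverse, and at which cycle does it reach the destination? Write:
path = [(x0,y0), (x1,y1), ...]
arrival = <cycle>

[0] x=0 y=7 t=8
[1] x=1 y=7 t=11 →E
[2] x=1 y=6 t=14 →S
[3] x=1 y=5 t=17 →S
[4] x=1 y=4 t=20 →S
[5] x=1 y=3 t=23 →S
[6] x=1 y=2 t=26 →S
[7] x=1 y=1 t=29 →S
[8] x=1 y=0 t=32 →S

path = [(0,7), (1,7), (1,6), (1,5), (1,4), (1,3), (1,2), (1,1), (1,0)]
arrival = 32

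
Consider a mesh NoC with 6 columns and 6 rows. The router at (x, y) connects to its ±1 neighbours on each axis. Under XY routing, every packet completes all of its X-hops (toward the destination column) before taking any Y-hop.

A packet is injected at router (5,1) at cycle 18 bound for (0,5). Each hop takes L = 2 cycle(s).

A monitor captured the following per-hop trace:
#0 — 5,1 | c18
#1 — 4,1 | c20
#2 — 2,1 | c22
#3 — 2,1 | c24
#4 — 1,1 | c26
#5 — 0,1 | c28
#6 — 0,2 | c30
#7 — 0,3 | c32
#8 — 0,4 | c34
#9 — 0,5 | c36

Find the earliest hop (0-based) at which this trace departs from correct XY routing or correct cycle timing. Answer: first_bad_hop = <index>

hop 1: step (-1,+0), +2 cyc — ok
hop 2: step (-2,+0), +2 cyc — BAD: non-unit step

first_bad_hop = 2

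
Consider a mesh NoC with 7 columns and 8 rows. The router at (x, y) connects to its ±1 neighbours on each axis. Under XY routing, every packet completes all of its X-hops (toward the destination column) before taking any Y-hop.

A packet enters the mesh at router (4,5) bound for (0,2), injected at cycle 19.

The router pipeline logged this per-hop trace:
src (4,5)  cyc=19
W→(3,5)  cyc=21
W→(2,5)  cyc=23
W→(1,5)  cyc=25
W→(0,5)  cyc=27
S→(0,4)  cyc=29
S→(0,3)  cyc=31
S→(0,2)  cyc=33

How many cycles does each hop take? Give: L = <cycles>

L = 2

Between hops 0 and 1 the cycle counter advances 21 − 19 = 2.
One hop costs L cycles, so L = 2.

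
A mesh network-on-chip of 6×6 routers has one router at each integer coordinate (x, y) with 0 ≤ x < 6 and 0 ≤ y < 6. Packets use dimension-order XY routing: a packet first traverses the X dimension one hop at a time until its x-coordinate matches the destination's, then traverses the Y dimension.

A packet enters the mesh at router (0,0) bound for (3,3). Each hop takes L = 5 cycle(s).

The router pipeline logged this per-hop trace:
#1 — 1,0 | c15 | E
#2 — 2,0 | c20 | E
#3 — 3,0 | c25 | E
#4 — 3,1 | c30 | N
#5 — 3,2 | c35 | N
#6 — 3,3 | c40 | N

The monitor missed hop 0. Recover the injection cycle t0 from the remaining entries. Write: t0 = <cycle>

At hop 1 the cycle is 15; in general cyc_k = t0 + kL.
So t0 = 15 − 1·5 = 10.

t0 = 10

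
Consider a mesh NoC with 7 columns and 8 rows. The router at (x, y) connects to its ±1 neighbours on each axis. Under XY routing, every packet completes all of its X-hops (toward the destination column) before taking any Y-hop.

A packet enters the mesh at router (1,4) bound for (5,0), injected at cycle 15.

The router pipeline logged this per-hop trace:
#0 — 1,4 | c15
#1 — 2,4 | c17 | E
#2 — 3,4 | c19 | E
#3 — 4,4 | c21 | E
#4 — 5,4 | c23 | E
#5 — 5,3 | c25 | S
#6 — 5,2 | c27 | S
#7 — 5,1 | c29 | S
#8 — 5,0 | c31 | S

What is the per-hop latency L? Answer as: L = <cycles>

From hop 0 (15) to hop 1 (17): +2 cycles.
Per-hop latency L = Δcyc = 2.

L = 2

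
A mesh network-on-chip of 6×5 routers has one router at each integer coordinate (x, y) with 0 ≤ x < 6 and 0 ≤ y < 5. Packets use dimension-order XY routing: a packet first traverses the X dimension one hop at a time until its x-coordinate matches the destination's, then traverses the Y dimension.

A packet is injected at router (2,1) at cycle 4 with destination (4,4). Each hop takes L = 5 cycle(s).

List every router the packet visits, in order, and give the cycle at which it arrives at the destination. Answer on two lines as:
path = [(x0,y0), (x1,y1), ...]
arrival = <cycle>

src (2,1)  cyc=4
E→(3,1)  cyc=9
E→(4,1)  cyc=14
N→(4,2)  cyc=19
N→(4,3)  cyc=24
N→(4,4)  cyc=29

path = [(2,1), (3,1), (4,1), (4,2), (4,3), (4,4)]
arrival = 29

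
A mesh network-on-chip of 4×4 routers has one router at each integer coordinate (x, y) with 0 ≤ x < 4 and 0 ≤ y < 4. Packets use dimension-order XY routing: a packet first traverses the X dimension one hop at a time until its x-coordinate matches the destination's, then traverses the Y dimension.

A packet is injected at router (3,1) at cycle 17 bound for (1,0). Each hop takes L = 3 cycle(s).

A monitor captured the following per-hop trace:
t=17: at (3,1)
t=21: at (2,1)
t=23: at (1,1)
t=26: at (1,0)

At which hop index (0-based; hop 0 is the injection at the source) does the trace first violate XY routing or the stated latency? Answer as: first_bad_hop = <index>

  1: Δx=-1 Δy=+0 Δt=4 [BAD: Δcyc=4≠L]

first_bad_hop = 1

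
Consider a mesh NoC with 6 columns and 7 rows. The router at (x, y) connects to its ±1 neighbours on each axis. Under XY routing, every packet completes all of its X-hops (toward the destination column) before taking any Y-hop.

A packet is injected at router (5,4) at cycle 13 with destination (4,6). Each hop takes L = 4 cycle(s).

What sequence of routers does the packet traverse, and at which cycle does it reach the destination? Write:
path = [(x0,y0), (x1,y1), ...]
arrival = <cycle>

path = [(5,4), (4,4), (4,5), (4,6)]
arrival = 25

hop 0: (5,4) @ cyc 13
hop 1: (4,4) @ cyc 17  [W]
hop 2: (4,5) @ cyc 21  [N]
hop 3: (4,6) @ cyc 25  [N]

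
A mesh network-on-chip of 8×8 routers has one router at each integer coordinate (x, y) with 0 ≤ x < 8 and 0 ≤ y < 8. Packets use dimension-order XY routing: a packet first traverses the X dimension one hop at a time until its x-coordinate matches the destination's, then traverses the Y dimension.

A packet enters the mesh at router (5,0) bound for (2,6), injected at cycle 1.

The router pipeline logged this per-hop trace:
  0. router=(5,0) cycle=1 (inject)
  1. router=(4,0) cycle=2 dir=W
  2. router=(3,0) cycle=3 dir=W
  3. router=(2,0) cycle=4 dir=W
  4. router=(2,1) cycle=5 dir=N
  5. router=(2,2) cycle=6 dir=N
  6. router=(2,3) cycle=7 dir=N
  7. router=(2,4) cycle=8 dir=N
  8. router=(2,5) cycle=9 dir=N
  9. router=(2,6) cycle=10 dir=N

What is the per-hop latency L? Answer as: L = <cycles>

L = 1

From hop 0 (1) to hop 1 (2): +1 cycles.
One hop costs L cycles, so L = 1.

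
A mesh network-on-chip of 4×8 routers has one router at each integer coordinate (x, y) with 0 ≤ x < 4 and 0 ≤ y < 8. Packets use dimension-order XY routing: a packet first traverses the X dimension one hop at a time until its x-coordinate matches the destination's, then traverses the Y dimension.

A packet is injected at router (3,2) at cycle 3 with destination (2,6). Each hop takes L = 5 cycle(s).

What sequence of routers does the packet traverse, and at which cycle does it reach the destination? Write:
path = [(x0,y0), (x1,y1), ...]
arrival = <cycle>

t=3: at (3,2)
t=8: at (2,2) after W
t=13: at (2,3) after N
t=18: at (2,4) after N
t=23: at (2,5) after N
t=28: at (2,6) after N

path = [(3,2), (2,2), (2,3), (2,4), (2,5), (2,6)]
arrival = 28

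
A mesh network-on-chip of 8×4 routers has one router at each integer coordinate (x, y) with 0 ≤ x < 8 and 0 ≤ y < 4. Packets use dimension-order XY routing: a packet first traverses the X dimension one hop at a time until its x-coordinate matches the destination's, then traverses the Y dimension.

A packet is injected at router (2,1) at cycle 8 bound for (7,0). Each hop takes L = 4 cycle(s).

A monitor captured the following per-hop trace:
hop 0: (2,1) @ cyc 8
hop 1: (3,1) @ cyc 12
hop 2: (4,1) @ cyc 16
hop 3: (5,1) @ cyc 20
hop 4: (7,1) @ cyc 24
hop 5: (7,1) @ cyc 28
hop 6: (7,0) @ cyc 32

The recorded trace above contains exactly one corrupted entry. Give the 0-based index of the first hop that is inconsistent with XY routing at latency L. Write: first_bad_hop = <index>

first_bad_hop = 4

  1: Δx=+1 Δy=+0 Δt=4 [ok]
  2: Δx=+1 Δy=+0 Δt=4 [ok]
  3: Δx=+1 Δy=+0 Δt=4 [ok]
  4: Δx=+2 Δy=+0 Δt=4 [BAD: non-unit step]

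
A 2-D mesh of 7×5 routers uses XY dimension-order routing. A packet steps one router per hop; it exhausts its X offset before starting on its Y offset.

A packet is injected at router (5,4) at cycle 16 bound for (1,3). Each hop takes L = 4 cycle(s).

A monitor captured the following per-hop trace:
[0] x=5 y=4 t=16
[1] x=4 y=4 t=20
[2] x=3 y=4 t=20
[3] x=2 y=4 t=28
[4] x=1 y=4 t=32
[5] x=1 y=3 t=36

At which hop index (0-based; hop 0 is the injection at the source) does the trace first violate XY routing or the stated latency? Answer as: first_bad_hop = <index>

hop 1: step (-1,+0), +4 cyc — ok
hop 2: step (-1,+0), +0 cyc — BAD: Δcyc=0≠L

first_bad_hop = 2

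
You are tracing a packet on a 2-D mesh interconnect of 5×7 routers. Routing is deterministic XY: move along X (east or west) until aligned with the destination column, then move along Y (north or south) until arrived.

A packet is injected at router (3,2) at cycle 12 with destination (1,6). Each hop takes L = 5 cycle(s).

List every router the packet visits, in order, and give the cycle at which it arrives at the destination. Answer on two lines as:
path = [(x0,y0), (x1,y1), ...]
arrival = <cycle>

path = [(3,2), (2,2), (1,2), (1,3), (1,4), (1,5), (1,6)]
arrival = 42

hop 0: (3,2) @ cyc 12
hop 1: (2,2) @ cyc 17  [W]
hop 2: (1,2) @ cyc 22  [W]
hop 3: (1,3) @ cyc 27  [N]
hop 4: (1,4) @ cyc 32  [N]
hop 5: (1,5) @ cyc 37  [N]
hop 6: (1,6) @ cyc 42  [N]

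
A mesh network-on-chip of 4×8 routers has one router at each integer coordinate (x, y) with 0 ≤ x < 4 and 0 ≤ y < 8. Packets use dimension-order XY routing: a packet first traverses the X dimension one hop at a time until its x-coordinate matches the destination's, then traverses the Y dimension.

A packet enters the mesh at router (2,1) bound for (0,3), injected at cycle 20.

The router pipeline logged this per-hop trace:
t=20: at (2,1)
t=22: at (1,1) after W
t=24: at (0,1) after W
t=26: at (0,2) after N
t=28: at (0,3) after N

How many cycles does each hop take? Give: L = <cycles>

L = 2

From hop 0 (20) to hop 1 (22): +2 cycles.
Per-hop latency L = Δcyc = 2.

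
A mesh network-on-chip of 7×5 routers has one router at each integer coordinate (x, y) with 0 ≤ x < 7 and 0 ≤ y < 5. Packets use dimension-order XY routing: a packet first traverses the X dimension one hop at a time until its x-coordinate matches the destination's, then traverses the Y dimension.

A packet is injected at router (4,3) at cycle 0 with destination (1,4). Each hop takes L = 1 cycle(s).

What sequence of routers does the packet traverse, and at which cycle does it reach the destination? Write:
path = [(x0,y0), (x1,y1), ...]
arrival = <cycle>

src (4,3)  cyc=0
W→(3,3)  cyc=1
W→(2,3)  cyc=2
W→(1,3)  cyc=3
N→(1,4)  cyc=4

path = [(4,3), (3,3), (2,3), (1,3), (1,4)]
arrival = 4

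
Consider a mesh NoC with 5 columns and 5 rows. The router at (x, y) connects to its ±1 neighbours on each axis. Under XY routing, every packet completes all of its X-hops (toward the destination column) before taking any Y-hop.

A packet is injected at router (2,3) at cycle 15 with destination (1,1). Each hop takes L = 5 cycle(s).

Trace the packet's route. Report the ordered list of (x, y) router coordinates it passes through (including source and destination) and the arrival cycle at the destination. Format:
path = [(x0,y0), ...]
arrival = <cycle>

#0 — 2,3 | c15
#1 — 1,3 | c20 | W
#2 — 1,2 | c25 | S
#3 — 1,1 | c30 | S

path = [(2,3), (1,3), (1,2), (1,1)]
arrival = 30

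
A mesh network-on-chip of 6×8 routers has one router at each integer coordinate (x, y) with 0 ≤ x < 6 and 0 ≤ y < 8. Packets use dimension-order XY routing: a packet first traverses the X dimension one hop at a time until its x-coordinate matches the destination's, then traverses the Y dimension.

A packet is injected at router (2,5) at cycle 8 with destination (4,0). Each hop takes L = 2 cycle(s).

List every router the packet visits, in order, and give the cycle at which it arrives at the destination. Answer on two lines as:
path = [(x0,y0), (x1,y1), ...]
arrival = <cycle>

path = [(2,5), (3,5), (4,5), (4,4), (4,3), (4,2), (4,1), (4,0)]
arrival = 22

[0] x=2 y=5 t=8
[1] x=3 y=5 t=10 →E
[2] x=4 y=5 t=12 →E
[3] x=4 y=4 t=14 →S
[4] x=4 y=3 t=16 →S
[5] x=4 y=2 t=18 →S
[6] x=4 y=1 t=20 →S
[7] x=4 y=0 t=22 →S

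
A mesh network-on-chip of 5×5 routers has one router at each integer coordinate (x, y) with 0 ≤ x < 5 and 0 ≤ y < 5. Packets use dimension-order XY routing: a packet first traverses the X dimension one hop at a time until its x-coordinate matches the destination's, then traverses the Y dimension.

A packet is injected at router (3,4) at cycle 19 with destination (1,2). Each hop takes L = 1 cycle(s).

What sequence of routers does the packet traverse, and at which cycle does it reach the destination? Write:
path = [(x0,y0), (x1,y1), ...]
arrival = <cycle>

path = [(3,4), (2,4), (1,4), (1,3), (1,2)]
arrival = 23

src (3,4)  cyc=19
W→(2,4)  cyc=20
W→(1,4)  cyc=21
S→(1,3)  cyc=22
S→(1,2)  cyc=23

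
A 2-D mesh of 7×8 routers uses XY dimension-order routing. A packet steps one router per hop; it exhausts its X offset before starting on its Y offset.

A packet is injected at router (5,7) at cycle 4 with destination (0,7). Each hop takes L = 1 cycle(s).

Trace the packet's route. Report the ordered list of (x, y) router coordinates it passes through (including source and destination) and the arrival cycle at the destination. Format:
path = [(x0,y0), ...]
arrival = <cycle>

  0. router=(5,7) cycle=4 (inject)
  1. router=(4,7) cycle=5 dir=W
  2. router=(3,7) cycle=6 dir=W
  3. router=(2,7) cycle=7 dir=W
  4. router=(1,7) cycle=8 dir=W
  5. router=(0,7) cycle=9 dir=W

path = [(5,7), (4,7), (3,7), (2,7), (1,7), (0,7)]
arrival = 9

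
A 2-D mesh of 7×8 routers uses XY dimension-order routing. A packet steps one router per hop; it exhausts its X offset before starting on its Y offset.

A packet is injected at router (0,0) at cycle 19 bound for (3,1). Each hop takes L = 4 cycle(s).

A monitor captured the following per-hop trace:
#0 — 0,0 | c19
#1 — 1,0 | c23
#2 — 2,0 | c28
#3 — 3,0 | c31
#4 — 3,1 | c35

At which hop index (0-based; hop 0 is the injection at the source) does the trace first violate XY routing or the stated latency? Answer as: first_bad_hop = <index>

[1] (+1,+0) / 4c ⇒ ok
[2] (+1,+0) / 5c ⇒ BAD: Δcyc=5≠L

first_bad_hop = 2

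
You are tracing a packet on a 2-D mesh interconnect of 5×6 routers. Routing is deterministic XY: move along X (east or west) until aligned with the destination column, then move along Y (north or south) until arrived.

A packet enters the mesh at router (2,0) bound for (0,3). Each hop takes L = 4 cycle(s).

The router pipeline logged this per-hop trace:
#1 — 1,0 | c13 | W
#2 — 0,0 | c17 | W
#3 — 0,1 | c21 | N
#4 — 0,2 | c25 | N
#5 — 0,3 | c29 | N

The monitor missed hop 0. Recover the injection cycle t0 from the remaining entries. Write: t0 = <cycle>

Hop 1 reached at cycle 13; hop k is at t0 + k·L.
Subtract one hop: t0 = 13 − 4 = 9.

t0 = 9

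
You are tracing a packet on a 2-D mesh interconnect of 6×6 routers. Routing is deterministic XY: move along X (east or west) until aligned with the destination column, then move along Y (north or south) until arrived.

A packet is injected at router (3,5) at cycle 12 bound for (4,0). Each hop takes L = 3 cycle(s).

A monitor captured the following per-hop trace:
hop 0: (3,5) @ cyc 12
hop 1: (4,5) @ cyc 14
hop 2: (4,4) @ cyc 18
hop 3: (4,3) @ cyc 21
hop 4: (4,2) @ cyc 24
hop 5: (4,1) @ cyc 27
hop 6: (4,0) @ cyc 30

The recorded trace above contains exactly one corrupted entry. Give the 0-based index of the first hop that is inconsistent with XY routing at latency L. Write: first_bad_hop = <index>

first_bad_hop = 1

hop 1: step (+1,+0), +2 cyc — BAD: Δcyc=2≠L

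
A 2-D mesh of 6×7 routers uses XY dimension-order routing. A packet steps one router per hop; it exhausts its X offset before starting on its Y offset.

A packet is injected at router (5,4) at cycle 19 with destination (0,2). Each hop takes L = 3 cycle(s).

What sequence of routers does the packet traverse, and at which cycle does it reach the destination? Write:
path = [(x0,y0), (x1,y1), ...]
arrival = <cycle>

t=19: at (5,4)
t=22: at (4,4) after W
t=25: at (3,4) after W
t=28: at (2,4) after W
t=31: at (1,4) after W
t=34: at (0,4) after W
t=37: at (0,3) after S
t=40: at (0,2) after S

path = [(5,4), (4,4), (3,4), (2,4), (1,4), (0,4), (0,3), (0,2)]
arrival = 40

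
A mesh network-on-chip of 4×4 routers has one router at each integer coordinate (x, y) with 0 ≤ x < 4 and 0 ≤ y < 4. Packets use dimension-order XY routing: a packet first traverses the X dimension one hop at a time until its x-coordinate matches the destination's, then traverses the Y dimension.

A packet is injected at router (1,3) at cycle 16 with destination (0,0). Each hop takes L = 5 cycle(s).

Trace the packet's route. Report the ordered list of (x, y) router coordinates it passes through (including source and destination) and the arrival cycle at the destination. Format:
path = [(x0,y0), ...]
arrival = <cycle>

t=16: at (1,3)
t=21: at (0,3) after W
t=26: at (0,2) after S
t=31: at (0,1) after S
t=36: at (0,0) after S

path = [(1,3), (0,3), (0,2), (0,1), (0,0)]
arrival = 36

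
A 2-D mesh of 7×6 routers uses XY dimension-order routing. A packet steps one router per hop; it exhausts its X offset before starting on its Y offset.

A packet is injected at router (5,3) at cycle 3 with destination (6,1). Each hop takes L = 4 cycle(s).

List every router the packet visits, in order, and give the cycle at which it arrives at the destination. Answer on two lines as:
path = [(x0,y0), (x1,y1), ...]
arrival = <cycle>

path = [(5,3), (6,3), (6,2), (6,1)]
arrival = 15

  0. router=(5,3) cycle=3 (inject)
  1. router=(6,3) cycle=7 dir=E
  2. router=(6,2) cycle=11 dir=S
  3. router=(6,1) cycle=15 dir=S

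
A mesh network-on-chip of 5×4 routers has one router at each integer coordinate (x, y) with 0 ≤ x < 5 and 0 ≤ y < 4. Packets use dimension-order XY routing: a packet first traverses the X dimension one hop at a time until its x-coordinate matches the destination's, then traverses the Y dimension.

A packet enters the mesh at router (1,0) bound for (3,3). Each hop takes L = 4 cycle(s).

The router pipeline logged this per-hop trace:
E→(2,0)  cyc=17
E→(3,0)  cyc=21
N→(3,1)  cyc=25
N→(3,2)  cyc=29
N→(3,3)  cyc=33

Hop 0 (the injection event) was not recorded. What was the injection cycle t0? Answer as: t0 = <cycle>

t0 = 13

At hop 1 the cycle is 17; in general cyc_k = t0 + kL.
So t0 = 17 − 1·4 = 13.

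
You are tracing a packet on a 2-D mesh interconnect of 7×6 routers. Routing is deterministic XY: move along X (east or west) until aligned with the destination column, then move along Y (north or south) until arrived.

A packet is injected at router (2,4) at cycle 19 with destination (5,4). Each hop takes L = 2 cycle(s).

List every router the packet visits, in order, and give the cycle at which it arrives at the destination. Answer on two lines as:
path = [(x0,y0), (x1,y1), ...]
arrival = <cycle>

src (2,4)  cyc=19
E→(3,4)  cyc=21
E→(4,4)  cyc=23
E→(5,4)  cyc=25

path = [(2,4), (3,4), (4,4), (5,4)]
arrival = 25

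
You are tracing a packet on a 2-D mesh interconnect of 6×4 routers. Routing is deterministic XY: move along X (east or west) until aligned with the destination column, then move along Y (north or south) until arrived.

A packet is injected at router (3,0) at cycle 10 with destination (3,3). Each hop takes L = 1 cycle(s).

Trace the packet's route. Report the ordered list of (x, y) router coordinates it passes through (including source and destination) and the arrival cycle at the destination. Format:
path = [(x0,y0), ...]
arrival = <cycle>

path = [(3,0), (3,1), (3,2), (3,3)]
arrival = 13

[0] x=3 y=0 t=10
[1] x=3 y=1 t=11 →N
[2] x=3 y=2 t=12 →N
[3] x=3 y=3 t=13 →N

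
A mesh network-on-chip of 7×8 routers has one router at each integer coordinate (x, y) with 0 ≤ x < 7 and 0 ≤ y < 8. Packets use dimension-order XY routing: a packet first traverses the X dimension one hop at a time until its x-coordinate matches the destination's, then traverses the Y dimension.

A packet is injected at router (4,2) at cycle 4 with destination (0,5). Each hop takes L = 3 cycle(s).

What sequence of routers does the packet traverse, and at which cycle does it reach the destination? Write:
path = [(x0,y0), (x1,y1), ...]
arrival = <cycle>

src (4,2)  cyc=4
W→(3,2)  cyc=7
W→(2,2)  cyc=10
W→(1,2)  cyc=13
W→(0,2)  cyc=16
N→(0,3)  cyc=19
N→(0,4)  cyc=22
N→(0,5)  cyc=25

path = [(4,2), (3,2), (2,2), (1,2), (0,2), (0,3), (0,4), (0,5)]
arrival = 25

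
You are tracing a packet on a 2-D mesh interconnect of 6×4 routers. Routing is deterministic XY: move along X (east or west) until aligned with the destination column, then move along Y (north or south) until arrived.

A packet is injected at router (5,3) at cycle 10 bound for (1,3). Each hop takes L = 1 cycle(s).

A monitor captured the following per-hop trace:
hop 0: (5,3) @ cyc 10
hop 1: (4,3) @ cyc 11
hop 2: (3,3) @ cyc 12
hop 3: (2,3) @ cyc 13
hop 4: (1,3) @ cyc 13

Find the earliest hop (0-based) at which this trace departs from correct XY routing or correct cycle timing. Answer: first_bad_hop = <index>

first_bad_hop = 4

  1: Δx=-1 Δy=+0 Δt=1 [ok]
  2: Δx=-1 Δy=+0 Δt=1 [ok]
  3: Δx=-1 Δy=+0 Δt=1 [ok]
  4: Δx=-1 Δy=+0 Δt=0 [BAD: Δcyc=0≠L]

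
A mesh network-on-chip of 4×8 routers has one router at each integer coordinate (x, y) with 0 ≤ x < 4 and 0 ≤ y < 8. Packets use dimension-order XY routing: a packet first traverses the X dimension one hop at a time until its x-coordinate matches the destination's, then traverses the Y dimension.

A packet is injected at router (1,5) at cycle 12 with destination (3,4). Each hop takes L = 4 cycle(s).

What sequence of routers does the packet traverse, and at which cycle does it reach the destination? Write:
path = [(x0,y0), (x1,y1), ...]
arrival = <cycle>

path = [(1,5), (2,5), (3,5), (3,4)]
arrival = 24

[0] x=1 y=5 t=12
[1] x=2 y=5 t=16 →E
[2] x=3 y=5 t=20 →E
[3] x=3 y=4 t=24 →S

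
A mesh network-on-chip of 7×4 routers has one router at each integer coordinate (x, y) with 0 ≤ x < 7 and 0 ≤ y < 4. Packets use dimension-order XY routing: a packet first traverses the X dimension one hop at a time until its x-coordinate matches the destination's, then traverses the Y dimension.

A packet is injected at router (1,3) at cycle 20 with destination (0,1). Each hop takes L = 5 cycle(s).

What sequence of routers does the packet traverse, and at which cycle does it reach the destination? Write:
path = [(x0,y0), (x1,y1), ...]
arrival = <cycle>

path = [(1,3), (0,3), (0,2), (0,1)]
arrival = 35

t=20: at (1,3)
t=25: at (0,3) after W
t=30: at (0,2) after S
t=35: at (0,1) after S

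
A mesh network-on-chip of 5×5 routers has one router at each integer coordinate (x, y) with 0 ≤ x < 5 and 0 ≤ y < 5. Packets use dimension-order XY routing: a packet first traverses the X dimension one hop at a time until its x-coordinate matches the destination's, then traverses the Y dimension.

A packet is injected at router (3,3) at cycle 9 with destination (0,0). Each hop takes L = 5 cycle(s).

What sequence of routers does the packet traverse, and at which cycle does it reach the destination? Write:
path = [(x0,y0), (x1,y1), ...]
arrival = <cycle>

hop 0: (3,3) @ cyc 9
hop 1: (2,3) @ cyc 14  [W]
hop 2: (1,3) @ cyc 19  [W]
hop 3: (0,3) @ cyc 24  [W]
hop 4: (0,2) @ cyc 29  [S]
hop 5: (0,1) @ cyc 34  [S]
hop 6: (0,0) @ cyc 39  [S]

path = [(3,3), (2,3), (1,3), (0,3), (0,2), (0,1), (0,0)]
arrival = 39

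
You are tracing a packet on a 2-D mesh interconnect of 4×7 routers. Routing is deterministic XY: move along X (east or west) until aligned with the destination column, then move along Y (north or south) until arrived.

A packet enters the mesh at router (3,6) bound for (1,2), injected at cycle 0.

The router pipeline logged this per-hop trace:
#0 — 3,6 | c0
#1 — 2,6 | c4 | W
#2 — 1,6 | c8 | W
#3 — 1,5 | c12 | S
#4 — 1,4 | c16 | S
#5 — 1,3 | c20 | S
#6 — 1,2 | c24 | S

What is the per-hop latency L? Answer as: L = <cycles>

From hop 0 (0) to hop 1 (4): +4 cycles.
One hop costs L cycles, so L = 4.

L = 4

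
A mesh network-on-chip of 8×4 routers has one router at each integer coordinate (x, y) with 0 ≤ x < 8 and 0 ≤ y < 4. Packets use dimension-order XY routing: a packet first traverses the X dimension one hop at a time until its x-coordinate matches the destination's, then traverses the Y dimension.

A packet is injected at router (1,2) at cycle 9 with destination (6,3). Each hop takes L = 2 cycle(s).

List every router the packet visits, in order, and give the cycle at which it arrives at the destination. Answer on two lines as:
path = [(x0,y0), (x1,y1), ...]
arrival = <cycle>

path = [(1,2), (2,2), (3,2), (4,2), (5,2), (6,2), (6,3)]
arrival = 21

[0] x=1 y=2 t=9
[1] x=2 y=2 t=11 →E
[2] x=3 y=2 t=13 →E
[3] x=4 y=2 t=15 →E
[4] x=5 y=2 t=17 →E
[5] x=6 y=2 t=19 →E
[6] x=6 y=3 t=21 →N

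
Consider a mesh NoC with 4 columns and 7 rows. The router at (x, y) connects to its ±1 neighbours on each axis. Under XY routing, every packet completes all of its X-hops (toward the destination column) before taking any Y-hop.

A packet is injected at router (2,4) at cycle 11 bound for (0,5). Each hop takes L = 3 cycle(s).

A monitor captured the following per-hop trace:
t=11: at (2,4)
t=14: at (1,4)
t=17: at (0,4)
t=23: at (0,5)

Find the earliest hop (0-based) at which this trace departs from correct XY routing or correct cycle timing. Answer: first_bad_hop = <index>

first_bad_hop = 3

hop 1: step (-1,+0), +3 cyc — ok
hop 2: step (-1,+0), +3 cyc — ok
hop 3: step (+0,+1), +6 cyc — BAD: Δcyc=6≠L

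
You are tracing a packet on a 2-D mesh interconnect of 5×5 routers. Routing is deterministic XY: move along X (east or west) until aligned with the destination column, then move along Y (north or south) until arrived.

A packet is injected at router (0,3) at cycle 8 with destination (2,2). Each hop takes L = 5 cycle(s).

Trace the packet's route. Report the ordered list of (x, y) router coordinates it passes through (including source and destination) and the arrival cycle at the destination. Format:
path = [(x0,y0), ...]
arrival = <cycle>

src (0,3)  cyc=8
E→(1,3)  cyc=13
E→(2,3)  cyc=18
S→(2,2)  cyc=23

path = [(0,3), (1,3), (2,3), (2,2)]
arrival = 23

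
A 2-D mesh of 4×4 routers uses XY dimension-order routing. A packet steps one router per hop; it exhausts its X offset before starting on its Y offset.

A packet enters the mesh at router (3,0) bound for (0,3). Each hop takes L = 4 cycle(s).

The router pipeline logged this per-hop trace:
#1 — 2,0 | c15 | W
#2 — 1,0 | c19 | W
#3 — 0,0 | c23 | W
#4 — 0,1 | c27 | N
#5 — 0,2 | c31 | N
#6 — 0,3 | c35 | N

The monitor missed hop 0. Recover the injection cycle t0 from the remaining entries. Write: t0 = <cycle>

t0 = 11

At hop 1 the cycle is 15; in general cyc_k = t0 + kL.
Subtract one hop: t0 = 15 − 4 = 11.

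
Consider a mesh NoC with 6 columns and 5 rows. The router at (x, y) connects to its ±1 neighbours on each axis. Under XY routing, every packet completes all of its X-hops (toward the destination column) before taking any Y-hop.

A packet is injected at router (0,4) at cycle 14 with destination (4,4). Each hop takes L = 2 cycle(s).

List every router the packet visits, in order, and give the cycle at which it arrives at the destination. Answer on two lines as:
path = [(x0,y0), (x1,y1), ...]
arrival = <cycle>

[0] x=0 y=4 t=14
[1] x=1 y=4 t=16 →E
[2] x=2 y=4 t=18 →E
[3] x=3 y=4 t=20 →E
[4] x=4 y=4 t=22 →E

path = [(0,4), (1,4), (2,4), (3,4), (4,4)]
arrival = 22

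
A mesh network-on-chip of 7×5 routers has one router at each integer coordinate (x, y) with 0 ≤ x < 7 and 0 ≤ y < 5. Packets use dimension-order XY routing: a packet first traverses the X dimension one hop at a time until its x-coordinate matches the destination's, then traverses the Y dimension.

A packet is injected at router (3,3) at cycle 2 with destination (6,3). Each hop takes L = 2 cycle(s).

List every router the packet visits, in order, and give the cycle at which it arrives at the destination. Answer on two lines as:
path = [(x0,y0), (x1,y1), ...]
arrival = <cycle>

path = [(3,3), (4,3), (5,3), (6,3)]
arrival = 8

[0] x=3 y=3 t=2
[1] x=4 y=3 t=4 →E
[2] x=5 y=3 t=6 →E
[3] x=6 y=3 t=8 →E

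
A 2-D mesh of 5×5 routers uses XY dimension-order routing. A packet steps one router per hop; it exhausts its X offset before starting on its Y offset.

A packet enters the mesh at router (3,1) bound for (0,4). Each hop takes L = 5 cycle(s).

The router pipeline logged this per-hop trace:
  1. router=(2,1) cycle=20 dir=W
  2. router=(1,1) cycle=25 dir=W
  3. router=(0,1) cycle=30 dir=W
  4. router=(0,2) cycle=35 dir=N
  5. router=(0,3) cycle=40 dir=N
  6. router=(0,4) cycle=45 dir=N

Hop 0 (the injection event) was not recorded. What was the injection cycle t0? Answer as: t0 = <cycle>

t0 = 15

The first recorded entry is hop 1 at cycle 20.
Subtract one hop: t0 = 20 − 5 = 15.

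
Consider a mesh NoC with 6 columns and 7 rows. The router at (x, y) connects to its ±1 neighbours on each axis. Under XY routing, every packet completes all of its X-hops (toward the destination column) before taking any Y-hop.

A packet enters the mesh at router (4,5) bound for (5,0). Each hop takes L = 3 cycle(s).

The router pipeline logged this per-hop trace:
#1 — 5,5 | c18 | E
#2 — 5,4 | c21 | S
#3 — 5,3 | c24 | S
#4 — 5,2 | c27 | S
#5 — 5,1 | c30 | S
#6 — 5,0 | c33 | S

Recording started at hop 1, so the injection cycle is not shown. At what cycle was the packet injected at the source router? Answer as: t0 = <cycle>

t0 = 15

The first recorded entry is hop 1 at cycle 18.
So t0 = 18 − 1·3 = 15.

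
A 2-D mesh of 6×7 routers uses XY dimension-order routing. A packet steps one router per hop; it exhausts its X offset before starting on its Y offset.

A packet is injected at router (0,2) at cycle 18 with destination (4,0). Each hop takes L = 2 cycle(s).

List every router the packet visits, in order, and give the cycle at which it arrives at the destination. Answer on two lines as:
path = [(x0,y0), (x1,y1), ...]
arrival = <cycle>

path = [(0,2), (1,2), (2,2), (3,2), (4,2), (4,1), (4,0)]
arrival = 30

src (0,2)  cyc=18
E→(1,2)  cyc=20
E→(2,2)  cyc=22
E→(3,2)  cyc=24
E→(4,2)  cyc=26
S→(4,1)  cyc=28
S→(4,0)  cyc=30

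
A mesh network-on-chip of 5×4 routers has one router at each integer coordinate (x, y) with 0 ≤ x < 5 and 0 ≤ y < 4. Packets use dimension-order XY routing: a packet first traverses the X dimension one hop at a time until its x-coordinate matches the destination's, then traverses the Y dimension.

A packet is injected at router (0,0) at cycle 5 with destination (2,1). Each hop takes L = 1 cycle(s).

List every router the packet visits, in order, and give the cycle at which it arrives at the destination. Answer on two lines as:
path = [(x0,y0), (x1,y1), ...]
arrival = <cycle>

#0 — 0,0 | c5
#1 — 1,0 | c6 | E
#2 — 2,0 | c7 | E
#3 — 2,1 | c8 | N

path = [(0,0), (1,0), (2,0), (2,1)]
arrival = 8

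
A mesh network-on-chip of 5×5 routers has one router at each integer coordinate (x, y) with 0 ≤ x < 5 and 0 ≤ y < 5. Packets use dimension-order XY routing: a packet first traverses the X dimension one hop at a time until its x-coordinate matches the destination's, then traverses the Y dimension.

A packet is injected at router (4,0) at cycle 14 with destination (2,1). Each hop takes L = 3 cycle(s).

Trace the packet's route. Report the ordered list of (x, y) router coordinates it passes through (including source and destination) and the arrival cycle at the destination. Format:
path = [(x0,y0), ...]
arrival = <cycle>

#0 — 4,0 | c14
#1 — 3,0 | c17 | W
#2 — 2,0 | c20 | W
#3 — 2,1 | c23 | N

path = [(4,0), (3,0), (2,0), (2,1)]
arrival = 23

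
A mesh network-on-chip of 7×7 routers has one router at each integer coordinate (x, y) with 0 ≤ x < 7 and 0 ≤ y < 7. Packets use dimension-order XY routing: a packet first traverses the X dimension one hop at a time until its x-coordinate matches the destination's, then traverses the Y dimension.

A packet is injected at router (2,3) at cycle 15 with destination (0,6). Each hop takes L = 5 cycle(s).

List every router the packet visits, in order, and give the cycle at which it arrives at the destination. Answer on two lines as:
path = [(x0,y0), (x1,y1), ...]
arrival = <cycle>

path = [(2,3), (1,3), (0,3), (0,4), (0,5), (0,6)]
arrival = 40

src (2,3)  cyc=15
W→(1,3)  cyc=20
W→(0,3)  cyc=25
N→(0,4)  cyc=30
N→(0,5)  cyc=35
N→(0,6)  cyc=40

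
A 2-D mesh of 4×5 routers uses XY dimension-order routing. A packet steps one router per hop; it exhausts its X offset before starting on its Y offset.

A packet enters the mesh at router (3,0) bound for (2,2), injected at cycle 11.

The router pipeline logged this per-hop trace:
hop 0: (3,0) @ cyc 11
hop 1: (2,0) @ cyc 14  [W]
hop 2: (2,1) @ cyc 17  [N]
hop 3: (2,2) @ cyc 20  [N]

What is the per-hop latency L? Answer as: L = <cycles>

L = 3

From hop 0 (11) to hop 1 (14): +3 cycles.
One hop costs L cycles, so L = 3.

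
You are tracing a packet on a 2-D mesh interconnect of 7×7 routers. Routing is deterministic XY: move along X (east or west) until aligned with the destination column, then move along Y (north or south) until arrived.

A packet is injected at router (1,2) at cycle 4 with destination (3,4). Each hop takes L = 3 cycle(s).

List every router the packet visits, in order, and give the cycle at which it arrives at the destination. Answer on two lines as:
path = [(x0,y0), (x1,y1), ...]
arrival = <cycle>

path = [(1,2), (2,2), (3,2), (3,3), (3,4)]
arrival = 16

  0. router=(1,2) cycle=4 (inject)
  1. router=(2,2) cycle=7 dir=E
  2. router=(3,2) cycle=10 dir=E
  3. router=(3,3) cycle=13 dir=N
  4. router=(3,4) cycle=16 dir=N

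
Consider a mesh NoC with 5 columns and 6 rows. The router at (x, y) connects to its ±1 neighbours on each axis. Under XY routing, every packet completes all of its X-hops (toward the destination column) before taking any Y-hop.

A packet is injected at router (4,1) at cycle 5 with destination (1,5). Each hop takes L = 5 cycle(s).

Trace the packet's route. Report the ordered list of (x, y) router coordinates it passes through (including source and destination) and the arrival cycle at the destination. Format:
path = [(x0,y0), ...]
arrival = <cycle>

  0. router=(4,1) cycle=5 (inject)
  1. router=(3,1) cycle=10 dir=W
  2. router=(2,1) cycle=15 dir=W
  3. router=(1,1) cycle=20 dir=W
  4. router=(1,2) cycle=25 dir=N
  5. router=(1,3) cycle=30 dir=N
  6. router=(1,4) cycle=35 dir=N
  7. router=(1,5) cycle=40 dir=N

path = [(4,1), (3,1), (2,1), (1,1), (1,2), (1,3), (1,4), (1,5)]
arrival = 40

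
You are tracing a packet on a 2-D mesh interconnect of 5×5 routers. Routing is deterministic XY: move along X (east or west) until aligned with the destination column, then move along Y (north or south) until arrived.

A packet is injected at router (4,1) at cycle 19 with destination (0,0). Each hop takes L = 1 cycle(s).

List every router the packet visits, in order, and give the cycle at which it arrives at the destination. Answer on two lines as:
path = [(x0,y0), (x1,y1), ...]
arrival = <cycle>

path = [(4,1), (3,1), (2,1), (1,1), (0,1), (0,0)]
arrival = 24

  0. router=(4,1) cycle=19 (inject)
  1. router=(3,1) cycle=20 dir=W
  2. router=(2,1) cycle=21 dir=W
  3. router=(1,1) cycle=22 dir=W
  4. router=(0,1) cycle=23 dir=W
  5. router=(0,0) cycle=24 dir=S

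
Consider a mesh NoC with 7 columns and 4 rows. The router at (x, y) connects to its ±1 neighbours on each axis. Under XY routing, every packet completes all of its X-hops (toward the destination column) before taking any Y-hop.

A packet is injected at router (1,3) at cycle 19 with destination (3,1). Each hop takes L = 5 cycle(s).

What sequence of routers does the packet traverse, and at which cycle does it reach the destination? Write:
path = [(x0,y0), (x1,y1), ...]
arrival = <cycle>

t=19: at (1,3)
t=24: at (2,3) after E
t=29: at (3,3) after E
t=34: at (3,2) after S
t=39: at (3,1) after S

path = [(1,3), (2,3), (3,3), (3,2), (3,1)]
arrival = 39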